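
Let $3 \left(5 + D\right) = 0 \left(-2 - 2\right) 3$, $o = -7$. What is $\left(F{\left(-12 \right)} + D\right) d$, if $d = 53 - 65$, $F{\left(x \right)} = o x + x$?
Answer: $-804$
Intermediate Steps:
$F{\left(x \right)} = - 6 x$ ($F{\left(x \right)} = - 7 x + x = - 6 x$)
$d = -12$ ($d = 53 - 65 = -12$)
$D = -5$ ($D = -5 + \frac{0 \left(-2 - 2\right) 3}{3} = -5 + \frac{0 \left(-4\right) 3}{3} = -5 + \frac{0 \cdot 3}{3} = -5 + \frac{1}{3} \cdot 0 = -5 + 0 = -5$)
$\left(F{\left(-12 \right)} + D\right) d = \left(\left(-6\right) \left(-12\right) - 5\right) \left(-12\right) = \left(72 - 5\right) \left(-12\right) = 67 \left(-12\right) = -804$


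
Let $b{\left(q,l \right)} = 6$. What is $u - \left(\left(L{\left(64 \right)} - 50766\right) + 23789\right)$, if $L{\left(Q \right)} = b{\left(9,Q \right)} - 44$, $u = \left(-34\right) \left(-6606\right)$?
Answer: $251619$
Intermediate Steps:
$u = 224604$
$L{\left(Q \right)} = -38$ ($L{\left(Q \right)} = 6 - 44 = -38$)
$u - \left(\left(L{\left(64 \right)} - 50766\right) + 23789\right) = 224604 - \left(\left(-38 - 50766\right) + 23789\right) = 224604 - \left(-50804 + 23789\right) = 224604 - -27015 = 224604 + 27015 = 251619$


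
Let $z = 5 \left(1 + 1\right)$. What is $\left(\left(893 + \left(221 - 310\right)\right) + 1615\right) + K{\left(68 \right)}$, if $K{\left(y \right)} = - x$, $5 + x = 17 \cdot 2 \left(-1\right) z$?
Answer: $2764$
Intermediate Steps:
$z = 10$ ($z = 5 \cdot 2 = 10$)
$x = -345$ ($x = -5 + 17 \cdot 2 \left(-1\right) 10 = -5 + 17 \left(\left(-2\right) 10\right) = -5 + 17 \left(-20\right) = -5 - 340 = -345$)
$K{\left(y \right)} = 345$ ($K{\left(y \right)} = \left(-1\right) \left(-345\right) = 345$)
$\left(\left(893 + \left(221 - 310\right)\right) + 1615\right) + K{\left(68 \right)} = \left(\left(893 + \left(221 - 310\right)\right) + 1615\right) + 345 = \left(\left(893 - 89\right) + 1615\right) + 345 = \left(804 + 1615\right) + 345 = 2419 + 345 = 2764$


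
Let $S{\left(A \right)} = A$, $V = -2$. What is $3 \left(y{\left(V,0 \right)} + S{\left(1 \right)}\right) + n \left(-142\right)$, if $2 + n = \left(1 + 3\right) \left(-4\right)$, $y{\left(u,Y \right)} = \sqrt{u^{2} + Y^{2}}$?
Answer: $2565$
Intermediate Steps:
$y{\left(u,Y \right)} = \sqrt{Y^{2} + u^{2}}$
$n = -18$ ($n = -2 + \left(1 + 3\right) \left(-4\right) = -2 + 4 \left(-4\right) = -2 - 16 = -18$)
$3 \left(y{\left(V,0 \right)} + S{\left(1 \right)}\right) + n \left(-142\right) = 3 \left(\sqrt{0^{2} + \left(-2\right)^{2}} + 1\right) - -2556 = 3 \left(\sqrt{0 + 4} + 1\right) + 2556 = 3 \left(\sqrt{4} + 1\right) + 2556 = 3 \left(2 + 1\right) + 2556 = 3 \cdot 3 + 2556 = 9 + 2556 = 2565$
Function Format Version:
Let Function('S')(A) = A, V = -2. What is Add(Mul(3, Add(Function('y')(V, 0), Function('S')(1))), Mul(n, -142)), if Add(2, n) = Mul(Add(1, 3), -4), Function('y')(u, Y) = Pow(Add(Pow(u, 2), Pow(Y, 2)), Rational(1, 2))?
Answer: 2565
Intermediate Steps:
Function('y')(u, Y) = Pow(Add(Pow(Y, 2), Pow(u, 2)), Rational(1, 2))
n = -18 (n = Add(-2, Mul(Add(1, 3), -4)) = Add(-2, Mul(4, -4)) = Add(-2, -16) = -18)
Add(Mul(3, Add(Function('y')(V, 0), Function('S')(1))), Mul(n, -142)) = Add(Mul(3, Add(Pow(Add(Pow(0, 2), Pow(-2, 2)), Rational(1, 2)), 1)), Mul(-18, -142)) = Add(Mul(3, Add(Pow(Add(0, 4), Rational(1, 2)), 1)), 2556) = Add(Mul(3, Add(Pow(4, Rational(1, 2)), 1)), 2556) = Add(Mul(3, Add(2, 1)), 2556) = Add(Mul(3, 3), 2556) = Add(9, 2556) = 2565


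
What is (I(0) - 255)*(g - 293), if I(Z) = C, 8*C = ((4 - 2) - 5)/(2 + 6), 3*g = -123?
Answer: 2725941/32 ≈ 85186.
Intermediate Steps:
g = -41 (g = (⅓)*(-123) = -41)
C = -3/64 (C = (((4 - 2) - 5)/(2 + 6))/8 = ((2 - 5)/8)/8 = (-3*⅛)/8 = (⅛)*(-3/8) = -3/64 ≈ -0.046875)
I(Z) = -3/64
(I(0) - 255)*(g - 293) = (-3/64 - 255)*(-41 - 293) = -16323/64*(-334) = 2725941/32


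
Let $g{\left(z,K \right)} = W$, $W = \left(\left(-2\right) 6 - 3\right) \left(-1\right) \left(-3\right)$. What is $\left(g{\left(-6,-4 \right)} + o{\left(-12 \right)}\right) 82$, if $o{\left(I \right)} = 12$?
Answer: $-2706$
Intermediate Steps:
$W = -45$ ($W = \left(-12 - 3\right) \left(-1\right) \left(-3\right) = \left(-15\right) \left(-1\right) \left(-3\right) = 15 \left(-3\right) = -45$)
$g{\left(z,K \right)} = -45$
$\left(g{\left(-6,-4 \right)} + o{\left(-12 \right)}\right) 82 = \left(-45 + 12\right) 82 = \left(-33\right) 82 = -2706$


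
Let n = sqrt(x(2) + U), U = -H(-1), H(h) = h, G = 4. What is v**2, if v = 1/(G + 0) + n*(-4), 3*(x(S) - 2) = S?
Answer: 2819/48 - 2*sqrt(33)/3 ≈ 54.899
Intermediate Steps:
x(S) = 2 + S/3
U = 1 (U = -1*(-1) = 1)
n = sqrt(33)/3 (n = sqrt((2 + (1/3)*2) + 1) = sqrt((2 + 2/3) + 1) = sqrt(8/3 + 1) = sqrt(11/3) = sqrt(33)/3 ≈ 1.9149)
v = 1/4 - 4*sqrt(33)/3 (v = 1/(4 + 0) + (sqrt(33)/3)*(-4) = 1/4 - 4*sqrt(33)/3 ≈ -7.4094)
v**2 = (1/4 - 4*sqrt(33)/3)**2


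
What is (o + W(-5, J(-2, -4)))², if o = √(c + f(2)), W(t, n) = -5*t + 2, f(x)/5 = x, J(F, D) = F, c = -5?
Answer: (27 + √5)² ≈ 854.75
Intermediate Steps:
f(x) = 5*x
W(t, n) = 2 - 5*t
o = √5 (o = √(-5 + 5*2) = √(-5 + 10) = √5 ≈ 2.2361)
(o + W(-5, J(-2, -4)))² = (√5 + (2 - 5*(-5)))² = (√5 + (2 + 25))² = (√5 + 27)² = (27 + √5)²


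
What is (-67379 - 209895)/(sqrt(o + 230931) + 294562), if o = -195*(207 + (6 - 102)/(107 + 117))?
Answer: -571720687916/607366068361 + 831822*sqrt(1037981)/607366068361 ≈ -0.93992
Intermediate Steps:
o = -281970/7 (o = -195*(207 - 96/224) = -195*(207 - 96*1/224) = -195*(207 - 3/7) = -195*1446/7 = -281970/7 ≈ -40281.)
(-67379 - 209895)/(sqrt(o + 230931) + 294562) = (-67379 - 209895)/(sqrt(-281970/7 + 230931) + 294562) = -277274/(sqrt(1334547/7) + 294562) = -277274/(3*sqrt(1037981)/7 + 294562) = -277274/(294562 + 3*sqrt(1037981)/7)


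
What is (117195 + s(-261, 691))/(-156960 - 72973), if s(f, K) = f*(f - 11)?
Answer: -188187/229933 ≈ -0.81844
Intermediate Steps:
s(f, K) = f*(-11 + f)
(117195 + s(-261, 691))/(-156960 - 72973) = (117195 - 261*(-11 - 261))/(-156960 - 72973) = (117195 - 261*(-272))/(-229933) = (117195 + 70992)*(-1/229933) = 188187*(-1/229933) = -188187/229933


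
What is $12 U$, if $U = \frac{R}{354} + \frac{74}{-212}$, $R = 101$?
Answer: $- \frac{2392}{3127} \approx -0.76495$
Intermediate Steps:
$U = - \frac{598}{9381}$ ($U = \frac{101}{354} + \frac{74}{-212} = 101 \cdot \frac{1}{354} + 74 \left(- \frac{1}{212}\right) = \frac{101}{354} - \frac{37}{106} = - \frac{598}{9381} \approx -0.063746$)
$12 U = 12 \left(- \frac{598}{9381}\right) = - \frac{2392}{3127}$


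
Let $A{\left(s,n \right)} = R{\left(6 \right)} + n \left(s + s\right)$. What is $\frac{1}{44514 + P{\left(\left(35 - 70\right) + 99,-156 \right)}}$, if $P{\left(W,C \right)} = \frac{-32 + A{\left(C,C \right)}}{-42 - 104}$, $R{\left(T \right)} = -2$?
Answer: $\frac{73}{3225203} \approx 2.2634 \cdot 10^{-5}$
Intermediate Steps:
$A{\left(s,n \right)} = -2 + 2 n s$ ($A{\left(s,n \right)} = -2 + n \left(s + s\right) = -2 + n 2 s = -2 + 2 n s$)
$P{\left(W,C \right)} = \frac{17}{73} - \frac{C^{2}}{73}$ ($P{\left(W,C \right)} = \frac{-32 + \left(-2 + 2 C C\right)}{-42 - 104} = \frac{-32 + \left(-2 + 2 C^{2}\right)}{-146} = \left(-34 + 2 C^{2}\right) \left(- \frac{1}{146}\right) = \frac{17}{73} - \frac{C^{2}}{73}$)
$\frac{1}{44514 + P{\left(\left(35 - 70\right) + 99,-156 \right)}} = \frac{1}{44514 + \left(\frac{17}{73} - \frac{\left(-156\right)^{2}}{73}\right)} = \frac{1}{44514 + \left(\frac{17}{73} - \frac{24336}{73}\right)} = \frac{1}{44514 - \frac{24319}{73}} = \frac{1}{\frac{3225203}{73}} = \frac{73}{3225203}$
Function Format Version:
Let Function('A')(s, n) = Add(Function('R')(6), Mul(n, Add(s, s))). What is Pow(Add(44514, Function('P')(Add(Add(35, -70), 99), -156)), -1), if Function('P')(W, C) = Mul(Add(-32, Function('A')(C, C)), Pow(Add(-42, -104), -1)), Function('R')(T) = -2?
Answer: Rational(73, 3225203) ≈ 2.2634e-5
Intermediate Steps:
Function('A')(s, n) = Add(-2, Mul(2, n, s)) (Function('A')(s, n) = Add(-2, Mul(n, Add(s, s))) = Add(-2, Mul(n, Mul(2, s))) = Add(-2, Mul(2, n, s)))
Function('P')(W, C) = Add(Rational(17, 73), Mul(Rational(-1, 73), Pow(C, 2))) (Function('P')(W, C) = Mul(Add(-32, Add(-2, Mul(2, C, C))), Pow(Add(-42, -104), -1)) = Mul(Add(-32, Add(-2, Mul(2, Pow(C, 2)))), Pow(-146, -1)) = Mul(Add(-34, Mul(2, Pow(C, 2))), Rational(-1, 146)) = Add(Rational(17, 73), Mul(Rational(-1, 73), Pow(C, 2))))
Pow(Add(44514, Function('P')(Add(Add(35, -70), 99), -156)), -1) = Pow(Add(44514, Add(Rational(17, 73), Mul(Rational(-1, 73), Pow(-156, 2)))), -1) = Pow(Add(44514, Add(Rational(17, 73), Mul(Rational(-1, 73), 24336))), -1) = Pow(Add(44514, Add(Rational(17, 73), Rational(-24336, 73))), -1) = Pow(Add(44514, Rational(-24319, 73)), -1) = Pow(Rational(3225203, 73), -1) = Rational(73, 3225203)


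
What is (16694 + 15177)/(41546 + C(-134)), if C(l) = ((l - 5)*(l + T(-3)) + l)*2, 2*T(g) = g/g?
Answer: 31871/78391 ≈ 0.40656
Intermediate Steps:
T(g) = 1/2 (T(g) = (g/g)/2 = (1/2)*1 = 1/2)
C(l) = 2*l + 2*(1/2 + l)*(-5 + l) (C(l) = ((l - 5)*(l + 1/2) + l)*2 = ((-5 + l)*(1/2 + l) + l)*2 = ((1/2 + l)*(-5 + l) + l)*2 = (l + (1/2 + l)*(-5 + l))*2 = 2*l + 2*(1/2 + l)*(-5 + l))
(16694 + 15177)/(41546 + C(-134)) = (16694 + 15177)/(41546 + (-5 - 7*(-134) + 2*(-134)**2)) = 31871/(41546 + (-5 + 938 + 2*17956)) = 31871/(41546 + (-5 + 938 + 35912)) = 31871/(41546 + 36845) = 31871/78391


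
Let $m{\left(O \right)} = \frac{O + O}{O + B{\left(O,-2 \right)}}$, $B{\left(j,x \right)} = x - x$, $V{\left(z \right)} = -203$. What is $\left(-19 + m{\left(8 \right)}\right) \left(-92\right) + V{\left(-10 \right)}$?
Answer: $1361$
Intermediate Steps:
$B{\left(j,x \right)} = 0$
$m{\left(O \right)} = 2$ ($m{\left(O \right)} = \frac{O + O}{O + 0} = \frac{2 O}{O} = 2$)
$\left(-19 + m{\left(8 \right)}\right) \left(-92\right) + V{\left(-10 \right)} = \left(-19 + 2\right) \left(-92\right) - 203 = \left(-17\right) \left(-92\right) - 203 = 1564 - 203 = 1361$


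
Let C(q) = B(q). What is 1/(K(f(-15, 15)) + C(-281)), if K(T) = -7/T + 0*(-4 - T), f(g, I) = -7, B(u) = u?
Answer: -1/280 ≈ -0.0035714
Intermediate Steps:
C(q) = q
K(T) = -7/T (K(T) = -7/T + 0 = -7/T)
1/(K(f(-15, 15)) + C(-281)) = 1/(-7/(-7) - 281) = 1/(-7*(-⅐) - 281) = 1/(1 - 281) = 1/(-280) = -1/280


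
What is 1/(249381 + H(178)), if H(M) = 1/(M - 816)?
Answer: 638/159105077 ≈ 4.0099e-6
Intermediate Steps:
H(M) = 1/(-816 + M)
1/(249381 + H(178)) = 1/(249381 + 1/(-816 + 178)) = 1/(249381 + 1/(-638)) = 1/(249381 - 1/638) = 1/(159105077/638) = 638/159105077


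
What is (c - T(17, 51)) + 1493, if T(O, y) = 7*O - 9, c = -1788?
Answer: -405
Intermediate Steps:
T(O, y) = -9 + 7*O
(c - T(17, 51)) + 1493 = (-1788 - (-9 + 7*17)) + 1493 = (-1788 - (-9 + 119)) + 1493 = (-1788 - 1*110) + 1493 = (-1788 - 110) + 1493 = -1898 + 1493 = -405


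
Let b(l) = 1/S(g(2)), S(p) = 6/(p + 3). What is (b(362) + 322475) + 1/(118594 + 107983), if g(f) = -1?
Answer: 219196480805/679731 ≈ 3.2248e+5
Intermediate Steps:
S(p) = 6/(3 + p)
b(l) = ⅓ (b(l) = 1/(6/(3 - 1)) = 1/(6/2) = 1/(6*(½)) = 1/3 = ⅓)
(b(362) + 322475) + 1/(118594 + 107983) = (⅓ + 322475) + 1/(118594 + 107983) = 967426/3 + 1/226577 = 219196480805/679731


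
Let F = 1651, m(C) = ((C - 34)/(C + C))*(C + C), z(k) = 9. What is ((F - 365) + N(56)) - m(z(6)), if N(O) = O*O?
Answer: 4447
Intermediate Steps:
m(C) = -34 + C (m(C) = ((-34 + C)/((2*C)))*(2*C) = ((-34 + C)*(1/(2*C)))*(2*C) = ((-34 + C)/(2*C))*(2*C) = -34 + C)
N(O) = O**2
((F - 365) + N(56)) - m(z(6)) = ((1651 - 365) + 56**2) - (-34 + 9) = (1286 + 3136) - 1*(-25) = 4422 + 25 = 4447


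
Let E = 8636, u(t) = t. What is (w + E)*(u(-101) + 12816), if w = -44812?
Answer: -459977840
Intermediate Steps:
(w + E)*(u(-101) + 12816) = (-44812 + 8636)*(-101 + 12816) = -36176*12715 = -459977840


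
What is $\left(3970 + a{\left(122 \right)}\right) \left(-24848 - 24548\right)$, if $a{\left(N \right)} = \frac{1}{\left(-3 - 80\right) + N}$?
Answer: $- \frac{7648032076}{39} \approx -1.961 \cdot 10^{8}$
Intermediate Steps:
$a{\left(N \right)} = \frac{1}{-83 + N}$ ($a{\left(N \right)} = \frac{1}{\left(-3 - 80\right) + N} = \frac{1}{-83 + N}$)
$\left(3970 + a{\left(122 \right)}\right) \left(-24848 - 24548\right) = \left(3970 + \frac{1}{-83 + 122}\right) \left(-24848 - 24548\right) = \left(3970 + \frac{1}{39}\right) \left(-49396\right) = \frac{154831}{39} \left(-49396\right) = - \frac{7648032076}{39}$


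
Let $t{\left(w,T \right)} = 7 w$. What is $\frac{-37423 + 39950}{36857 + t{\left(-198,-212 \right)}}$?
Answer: $\frac{2527}{35471} \approx 0.071241$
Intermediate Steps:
$\frac{-37423 + 39950}{36857 + t{\left(-198,-212 \right)}} = \frac{-37423 + 39950}{36857 + 7 \left(-198\right)} = \frac{2527}{36857 - 1386} = \frac{2527}{35471}$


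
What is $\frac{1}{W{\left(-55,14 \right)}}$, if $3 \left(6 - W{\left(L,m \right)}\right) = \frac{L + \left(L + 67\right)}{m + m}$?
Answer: $\frac{84}{547} \approx 0.15356$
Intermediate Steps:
$W{\left(L,m \right)} = 6 - \frac{67 + 2 L}{6 m}$ ($W{\left(L,m \right)} = 6 - \frac{\left(L + \left(L + 67\right)\right) \frac{1}{m + m}}{3} = 6 - \frac{\left(L + \left(67 + L\right)\right) \frac{1}{2 m}}{3} = 6 - \frac{\left(67 + 2 L\right) \frac{1}{2 m}}{3} = 6 - \frac{\frac{1}{2} \frac{1}{m} \left(67 + 2 L\right)}{3} = 6 - \frac{67 + 2 L}{6 m}$)
$\frac{1}{W{\left(-55,14 \right)}} = \frac{1}{\frac{1}{6} \cdot \frac{1}{14} \left(-67 - -110 + 36 \cdot 14\right)} = \frac{1}{\frac{1}{6} \cdot \frac{1}{14} \left(-67 + 110 + 504\right)} = \frac{1}{\frac{1}{6} \cdot \frac{1}{14} \cdot 547} = \frac{1}{\frac{547}{84}} = \frac{84}{547}$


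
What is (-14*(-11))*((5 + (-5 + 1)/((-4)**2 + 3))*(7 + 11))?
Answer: 252252/19 ≈ 13276.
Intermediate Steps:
(-14*(-11))*((5 + (-5 + 1)/((-4)**2 + 3))*(7 + 11)) = 154*((5 - 4/(16 + 3))*18) = 154*((5 - 4/19)*18) = 154*((91/19)*18) = 154*(1638/19) = 252252/19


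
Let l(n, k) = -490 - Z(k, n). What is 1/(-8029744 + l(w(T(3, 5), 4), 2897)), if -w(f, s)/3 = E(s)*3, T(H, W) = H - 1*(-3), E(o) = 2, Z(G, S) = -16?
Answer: -1/8030218 ≈ -1.2453e-7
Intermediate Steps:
T(H, W) = 3 + H (T(H, W) = H + 3 = 3 + H)
w(f, s) = -18 (w(f, s) = -6*3 = -3*6 = -18)
l(n, k) = -474 (l(n, k) = -490 - 1*(-16) = -490 + 16 = -474)
1/(-8029744 + l(w(T(3, 5), 4), 2897)) = 1/(-8029744 - 474) = 1/(-8030218) = -1/8030218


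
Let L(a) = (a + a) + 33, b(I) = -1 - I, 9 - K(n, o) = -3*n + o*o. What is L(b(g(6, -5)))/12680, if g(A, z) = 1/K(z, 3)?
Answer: 467/190200 ≈ 0.0024553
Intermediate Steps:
K(n, o) = 9 - o² + 3*n (K(n, o) = 9 - (-3*n + o*o) = 9 - (-3*n + o²) = 9 - (o² - 3*n) = 9 + (-o² + 3*n) = 9 - o² + 3*n)
g(A, z) = 1/(3*z) (g(A, z) = 1/(9 - 1*3² + 3*z) = 1/(9 - 1*9 + 3*z) = 1/(9 - 9 + 3*z) = 1/(3*z))
L(a) = 33 + 2*a (L(a) = 2*a + 33 = 33 + 2*a)
L(b(g(6, -5)))/12680 = (33 + 2*(-1 - 1/(3*(-5))))/12680 = (33 + 2*(-1 - (-1)/(3*5)))*(1/12680) = (33 + 2*(-1 - 1*(-1/15)))*(1/12680) = (33 + 2*(-1 + 1/15))*(1/12680) = (33 + 2*(-14/15))*(1/12680) = (33 - 28/15)*(1/12680) = (467/15)*(1/12680) = 467/190200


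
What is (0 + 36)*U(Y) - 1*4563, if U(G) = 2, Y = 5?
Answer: -4491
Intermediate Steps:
(0 + 36)*U(Y) - 1*4563 = (0 + 36)*2 - 1*4563 = 36*2 - 4563 = 72 - 4563 = -4491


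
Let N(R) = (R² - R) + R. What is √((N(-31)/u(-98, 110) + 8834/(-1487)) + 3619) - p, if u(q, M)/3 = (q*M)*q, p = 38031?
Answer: -38031 + √8355589196960071770/48089580 ≈ -37971.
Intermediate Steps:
N(R) = R²
u(q, M) = 3*M*q² (u(q, M) = 3*((q*M)*q) = 3*((M*q)*q) = 3*(M*q²) = 3*M*q²)
√((N(-31)/u(-98, 110) + 8834/(-1487)) + 3619) - p = √(((-31)²/((3*110*(-98)²)) + 8834/(-1487)) + 3619) - 1*38031 = √((961/((3*110*9604)) + 8834*(-1/1487)) + 3619) - 38031 = √((961/3169320 - 8834/1487) + 3619) - 38031 = √(-27996343873/4712778840 + 3619) - 38031 = √(17027550278087/4712778840) - 38031 = √8355589196960071770/48089580 - 38031 = -38031 + √8355589196960071770/48089580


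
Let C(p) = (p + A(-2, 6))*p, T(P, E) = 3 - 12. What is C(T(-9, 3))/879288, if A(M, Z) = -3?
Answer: 9/73274 ≈ 0.00012283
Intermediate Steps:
T(P, E) = -9
C(p) = p*(-3 + p) (C(p) = (p - 3)*p = (-3 + p)*p = p*(-3 + p))
C(T(-9, 3))/879288 = -9*(-3 - 9)/879288 = -9*(-12)*(1/879288) = 108*(1/879288) = 9/73274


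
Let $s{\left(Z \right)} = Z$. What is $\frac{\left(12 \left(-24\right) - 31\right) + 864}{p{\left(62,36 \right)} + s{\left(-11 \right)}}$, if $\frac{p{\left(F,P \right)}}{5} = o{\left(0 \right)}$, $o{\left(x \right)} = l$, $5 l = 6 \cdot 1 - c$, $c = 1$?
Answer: $- \frac{545}{6} \approx -90.833$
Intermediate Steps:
$l = 1$ ($l = \frac{6 \cdot 1 - 1}{5} = \frac{6 - 1}{5} = \frac{1}{5} \cdot 5 = 1$)
$o{\left(x \right)} = 1$
$p{\left(F,P \right)} = 5$ ($p{\left(F,P \right)} = 5 \cdot 1 = 5$)
$\frac{\left(12 \left(-24\right) - 31\right) + 864}{p{\left(62,36 \right)} + s{\left(-11 \right)}} = \frac{\left(12 \left(-24\right) - 31\right) + 864}{5 - 11} = \frac{\left(-288 - 31\right) + 864}{-6} = \left(-319 + 864\right) \left(- \frac{1}{6}\right) = 545 \left(- \frac{1}{6}\right) = - \frac{545}{6}$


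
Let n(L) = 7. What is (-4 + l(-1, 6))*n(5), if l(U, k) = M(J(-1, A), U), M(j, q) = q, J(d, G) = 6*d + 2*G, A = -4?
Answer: -35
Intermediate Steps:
J(d, G) = 2*G + 6*d
l(U, k) = U
(-4 + l(-1, 6))*n(5) = (-4 - 1)*7 = -5*7 = -35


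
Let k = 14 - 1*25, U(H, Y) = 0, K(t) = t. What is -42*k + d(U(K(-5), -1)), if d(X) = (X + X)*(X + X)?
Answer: 462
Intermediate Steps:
k = -11 (k = 14 - 25 = -11)
d(X) = 4*X**2 (d(X) = (2*X)*(2*X) = 4*X**2)
-42*k + d(U(K(-5), -1)) = -42*(-11) + 4*0**2 = 462 + 4*0 = 462 + 0 = 462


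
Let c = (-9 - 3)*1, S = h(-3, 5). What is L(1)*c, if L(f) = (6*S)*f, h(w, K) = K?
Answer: -360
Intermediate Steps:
S = 5
L(f) = 30*f (L(f) = (6*5)*f = 30*f)
c = -12 (c = -12*1 = -12)
L(1)*c = (30*1)*(-12) = 30*(-12) = -360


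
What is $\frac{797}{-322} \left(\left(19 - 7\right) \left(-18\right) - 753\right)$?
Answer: $\frac{772293}{322} \approx 2398.4$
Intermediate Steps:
$\frac{797}{-322} \left(\left(19 - 7\right) \left(-18\right) - 753\right) = 797 \left(- \frac{1}{322}\right) \left(12 \left(-18\right) - 753\right) = - \frac{797 \left(-216 - 753\right)}{322} = \left(- \frac{797}{322}\right) \left(-969\right) = \frac{772293}{322}$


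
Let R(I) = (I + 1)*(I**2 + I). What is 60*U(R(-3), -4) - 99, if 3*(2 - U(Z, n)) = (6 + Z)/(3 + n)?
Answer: -99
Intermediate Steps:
R(I) = (1 + I)*(I + I**2)
U(Z, n) = 2 - (6 + Z)/(3*(3 + n))
60*U(R(-3), -4) - 99 = 60*((12 - (-3)*(1 + (-3)**2 + 2*(-3)) + 6*(-4))/(3*(3 - 4))) - 99 = 60*((1/3)*(12 - (-3)*(1 + 9 - 6) - 24)/(-1)) - 99 = 60*((1/3)*(-1)*(12 - (-3)*4 - 24)) - 99 = 60*((1/3)*(-1)*(12 - 1*(-12) - 24)) - 99 = 60*((1/3)*(-1)*(12 + 12 - 24)) - 99 = 60*((1/3)*(-1)*0) - 99 = 60*0 - 99 = 0 - 99 = -99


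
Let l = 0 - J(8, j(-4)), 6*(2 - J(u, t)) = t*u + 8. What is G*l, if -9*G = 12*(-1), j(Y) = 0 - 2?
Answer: -40/9 ≈ -4.4444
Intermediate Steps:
j(Y) = -2
J(u, t) = 2/3 - t*u/6 (J(u, t) = 2 - (t*u + 8)/6 = 2 - (8 + t*u)/6 = 2 + (-4/3 - t*u/6) = 2/3 - t*u/6)
G = 4/3 (G = -4*(-1)/3 = -1/9*(-12) = 4/3 ≈ 1.3333)
l = -10/3 (l = 0 - (2/3 - 1/6*(-2)*8) = 0 - (2/3 + 8/3) = 0 - 1*10/3 = 0 - 10/3 = -10/3 ≈ -3.3333)
G*l = (4/3)*(-10/3) = -40/9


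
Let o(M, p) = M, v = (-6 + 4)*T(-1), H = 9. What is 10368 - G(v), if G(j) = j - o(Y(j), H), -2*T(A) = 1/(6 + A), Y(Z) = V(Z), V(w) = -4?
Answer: 51819/5 ≈ 10364.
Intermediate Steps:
Y(Z) = -4
T(A) = -1/(2*(6 + A))
v = ⅕ (v = (-6 + 4)*(-1/(12 + 2*(-1))) = -(-2)/(12 - 2) = -(-2)/10 = -2*(-⅒) = ⅕ ≈ 0.20000)
G(j) = 4 + j (G(j) = j - 1*(-4) = j + 4 = 4 + j)
10368 - G(v) = 10368 - (4 + ⅕) = 10368 - 1*21/5 = 10368 - 21/5 = 51819/5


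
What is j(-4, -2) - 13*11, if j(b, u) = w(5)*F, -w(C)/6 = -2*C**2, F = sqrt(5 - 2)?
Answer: -143 + 300*sqrt(3) ≈ 376.62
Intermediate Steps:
F = sqrt(3) ≈ 1.7320
w(C) = 12*C**2 (w(C) = -(-12)*C**2 = 12*C**2)
j(b, u) = 300*sqrt(3) (j(b, u) = (12*5**2)*sqrt(3) = (12*25)*sqrt(3) = 300*sqrt(3))
j(-4, -2) - 13*11 = 300*sqrt(3) - 13*11 = 300*sqrt(3) - 143 = -143 + 300*sqrt(3)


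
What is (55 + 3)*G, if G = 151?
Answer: 8758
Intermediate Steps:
(55 + 3)*G = (55 + 3)*151 = 58*151 = 8758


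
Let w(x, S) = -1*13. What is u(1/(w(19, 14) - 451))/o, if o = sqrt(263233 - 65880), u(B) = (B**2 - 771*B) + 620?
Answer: 133841265*sqrt(197353)/42489311488 ≈ 1.3994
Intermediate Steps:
w(x, S) = -13
u(B) = 620 + B**2 - 771*B
o = sqrt(197353) ≈ 444.24
u(1/(w(19, 14) - 451))/o = (620 + (1/(-13 - 451))**2 - 771/(-13 - 451))/(sqrt(197353)) = (620 + (1/(-464))**2 - 771/(-464))*(sqrt(197353)/197353) = (620 + (-1/464)**2 - 771*(-1/464))*(sqrt(197353)/197353) = (620 + 1/215296 + 771/464)*(sqrt(197353)/197353) = 133841265*(sqrt(197353)/197353)/215296 = 133841265*sqrt(197353)/42489311488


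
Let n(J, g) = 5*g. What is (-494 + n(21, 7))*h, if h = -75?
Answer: 34425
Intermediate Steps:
(-494 + n(21, 7))*h = (-494 + 5*7)*(-75) = (-494 + 35)*(-75) = -459*(-75) = 34425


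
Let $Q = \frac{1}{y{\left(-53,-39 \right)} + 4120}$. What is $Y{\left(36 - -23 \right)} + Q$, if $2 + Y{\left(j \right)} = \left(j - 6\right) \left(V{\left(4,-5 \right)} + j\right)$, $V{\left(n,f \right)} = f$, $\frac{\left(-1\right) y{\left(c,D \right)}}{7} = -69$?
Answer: $\frac{13164581}{4603} \approx 2860.0$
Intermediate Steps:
$y{\left(c,D \right)} = 483$ ($y{\left(c,D \right)} = \left(-7\right) \left(-69\right) = 483$)
$Y{\left(j \right)} = -2 + \left(-6 + j\right) \left(-5 + j\right)$ ($Y{\left(j \right)} = -2 + \left(j - 6\right) \left(-5 + j\right) = -2 + \left(-6 + j\right) \left(-5 + j\right)$)
$Q = \frac{1}{4603}$ ($Q = \frac{1}{483 + 4120} = \frac{1}{4603} \approx 0.00021725$)
$Y{\left(36 - -23 \right)} + Q = \left(28 + \left(36 - -23\right)^{2} - 11 \left(36 - -23\right)\right) + \frac{1}{4603} = \left(28 + \left(36 + 23\right)^{2} - 11 \left(36 + 23\right)\right) + \frac{1}{4603} = \left(28 + 59^{2} - 649\right) + \frac{1}{4603} = \left(28 + 3481 - 649\right) + \frac{1}{4603} = 2860 + \frac{1}{4603} = \frac{13164581}{4603}$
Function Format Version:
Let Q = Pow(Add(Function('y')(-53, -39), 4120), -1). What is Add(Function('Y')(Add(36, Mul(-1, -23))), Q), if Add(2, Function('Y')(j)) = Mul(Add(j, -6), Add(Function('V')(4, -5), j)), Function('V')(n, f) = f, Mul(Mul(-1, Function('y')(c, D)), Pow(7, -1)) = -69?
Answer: Rational(13164581, 4603) ≈ 2860.0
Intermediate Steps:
Function('y')(c, D) = 483 (Function('y')(c, D) = Mul(-7, -69) = 483)
Function('Y')(j) = Add(-2, Mul(Add(-6, j), Add(-5, j))) (Function('Y')(j) = Add(-2, Mul(Add(j, -6), Add(-5, j))) = Add(-2, Mul(Add(-6, j), Add(-5, j))))
Q = Rational(1, 4603) (Q = Pow(Add(483, 4120), -1) = Pow(4603, -1) = Rational(1, 4603) ≈ 0.00021725)
Add(Function('Y')(Add(36, Mul(-1, -23))), Q) = Add(Add(28, Pow(Add(36, Mul(-1, -23)), 2), Mul(-11, Add(36, Mul(-1, -23)))), Rational(1, 4603)) = Add(Add(28, Pow(Add(36, 23), 2), Mul(-11, Add(36, 23))), Rational(1, 4603)) = Add(Add(28, Pow(59, 2), Mul(-11, 59)), Rational(1, 4603)) = Add(Add(28, 3481, -649), Rational(1, 4603)) = Add(2860, Rational(1, 4603)) = Rational(13164581, 4603)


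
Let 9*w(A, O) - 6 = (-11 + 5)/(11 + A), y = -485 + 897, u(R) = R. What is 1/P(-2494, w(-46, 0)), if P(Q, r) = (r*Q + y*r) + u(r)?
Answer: -35/49944 ≈ -0.00070078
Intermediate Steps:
y = 412
w(A, O) = ⅔ - 2/(3*(11 + A)) (w(A, O) = ⅔ + ((-11 + 5)/(11 + A))/9 = ⅔ + (-6/(11 + A))/9 = ⅔ - 2/(3*(11 + A)))
P(Q, r) = 413*r + Q*r (P(Q, r) = (r*Q + 412*r) + r = (Q*r + 412*r) + r = (412*r + Q*r) + r = 413*r + Q*r)
1/P(-2494, w(-46, 0)) = 1/((2*(10 - 46)/(3*(11 - 46)))*(413 - 2494)) = 1/(((⅔)*(-36)/(-35))*(-2081)) = 1/(((⅔)*(-1/35)*(-36))*(-2081)) = 1/((24/35)*(-2081)) = 1/(-49944/35) = -35/49944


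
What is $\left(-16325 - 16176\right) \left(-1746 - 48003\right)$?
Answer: $1616892249$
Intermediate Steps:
$\left(-16325 - 16176\right) \left(-1746 - 48003\right) = \left(-32501\right) \left(-49749\right) = 1616892249$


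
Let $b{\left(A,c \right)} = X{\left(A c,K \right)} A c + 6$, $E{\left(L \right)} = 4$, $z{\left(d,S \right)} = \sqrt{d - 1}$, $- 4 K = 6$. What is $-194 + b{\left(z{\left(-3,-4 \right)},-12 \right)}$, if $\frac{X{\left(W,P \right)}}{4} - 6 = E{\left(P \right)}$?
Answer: $-188 - 960 i \approx -188.0 - 960.0 i$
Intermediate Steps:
$K = - \frac{3}{2}$ ($K = \left(- \frac{1}{4}\right) 6 = - \frac{3}{2} \approx -1.5$)
$z{\left(d,S \right)} = \sqrt{-1 + d}$
$X{\left(W,P \right)} = 40$ ($X{\left(W,P \right)} = 24 + 4 \cdot 4 = 24 + 16 = 40$)
$b{\left(A,c \right)} = 6 + 40 A c$ ($b{\left(A,c \right)} = 40 A c + 6 = 6 + 40 A c$)
$-194 + b{\left(z{\left(-3,-4 \right)},-12 \right)} = -194 + \left(6 + 40 \sqrt{-1 - 3} \left(-12\right)\right) = -194 + \left(6 + 40 \sqrt{-4} \left(-12\right)\right) = -194 + \left(6 + 40 \cdot 2 i \left(-12\right)\right) = -194 + \left(6 - 960 i\right) = -188 - 960 i$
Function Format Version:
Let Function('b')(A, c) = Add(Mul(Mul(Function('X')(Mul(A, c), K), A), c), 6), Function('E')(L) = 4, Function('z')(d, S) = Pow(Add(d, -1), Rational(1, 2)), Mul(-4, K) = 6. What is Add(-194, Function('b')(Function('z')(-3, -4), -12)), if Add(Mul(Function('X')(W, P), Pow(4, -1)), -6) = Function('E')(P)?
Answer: Add(-188, Mul(-960, I)) ≈ Add(-188.00, Mul(-960.00, I))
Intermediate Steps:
K = Rational(-3, 2) (K = Mul(Rational(-1, 4), 6) = Rational(-3, 2) ≈ -1.5000)
Function('z')(d, S) = Pow(Add(-1, d), Rational(1, 2))
Function('X')(W, P) = 40 (Function('X')(W, P) = Add(24, Mul(4, 4)) = Add(24, 16) = 40)
Function('b')(A, c) = Add(6, Mul(40, A, c)) (Function('b')(A, c) = Add(Mul(Mul(40, A), c), 6) = Add(Mul(40, A, c), 6) = Add(6, Mul(40, A, c)))
Add(-194, Function('b')(Function('z')(-3, -4), -12)) = Add(-194, Add(6, Mul(40, Pow(Add(-1, -3), Rational(1, 2)), -12))) = Add(-194, Add(6, Mul(40, Pow(-4, Rational(1, 2)), -12))) = Add(-194, Add(6, Mul(40, Mul(2, I), -12))) = Add(-194, Add(6, Mul(-960, I))) = Add(-188, Mul(-960, I))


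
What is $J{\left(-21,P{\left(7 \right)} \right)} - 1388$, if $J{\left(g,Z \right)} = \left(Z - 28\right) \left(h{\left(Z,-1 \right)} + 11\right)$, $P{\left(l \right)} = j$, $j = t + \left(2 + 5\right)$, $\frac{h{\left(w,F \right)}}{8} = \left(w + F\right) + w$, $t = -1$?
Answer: $-3566$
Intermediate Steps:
$h{\left(w,F \right)} = 8 F + 16 w$ ($h{\left(w,F \right)} = 8 \left(\left(w + F\right) + w\right) = 8 \left(\left(F + w\right) + w\right) = 8 \left(F + 2 w\right) = 8 F + 16 w$)
$j = 6$ ($j = -1 + \left(2 + 5\right) = -1 + 7 = 6$)
$P{\left(l \right)} = 6$
$J{\left(g,Z \right)} = \left(-28 + Z\right) \left(3 + 16 Z\right)$ ($J{\left(g,Z \right)} = \left(Z - 28\right) \left(\left(8 \left(-1\right) + 16 Z\right) + 11\right) = \left(-28 + Z\right) \left(\left(-8 + 16 Z\right) + 11\right) = \left(-28 + Z\right) \left(3 + 16 Z\right)$)
$J{\left(-21,P{\left(7 \right)} \right)} - 1388 = \left(-84 - 2670 + 16 \cdot 6^{2}\right) - 1388 = \left(-84 - 2670 + 16 \cdot 36\right) - 1388 = \left(-84 - 2670 + 576\right) - 1388 = -2178 - 1388 = -3566$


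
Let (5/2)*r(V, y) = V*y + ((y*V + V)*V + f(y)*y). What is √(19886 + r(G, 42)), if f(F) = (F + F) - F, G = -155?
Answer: 2*√2695110/5 ≈ 656.67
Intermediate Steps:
f(F) = F (f(F) = 2*F - F = F)
r(V, y) = 2*y²/5 + 2*V*y/5 + 2*V*(V + V*y)/5 (r(V, y) = 2*(V*y + ((y*V + V)*V + y*y))/5 = 2*(V*y + ((V*y + V)*V + y²))/5 = 2*(V*y + ((V + V*y)*V + y²))/5 = 2*(V*y + (V*(V + V*y) + y²))/5 = 2*(V*y + (y² + V*(V + V*y)))/5 = 2*(y² + V*y + V*(V + V*y))/5 = 2*y²/5 + 2*V*y/5 + 2*V*(V + V*y)/5)
√(19886 + r(G, 42)) = √(19886 + ((⅖)*(-155)² + (⅖)*42² + (⅖)*(-155)*42 + (⅖)*42*(-155)²)) = √(19886 + ((⅖)*24025 + (⅖)*1764 - 2604 + (⅖)*42*24025)) = √(19886 + (9610 + 3528/5 - 2604 + 403620)) = √(19886 + 2056658/5) = √(2156088/5) = 2*√2695110/5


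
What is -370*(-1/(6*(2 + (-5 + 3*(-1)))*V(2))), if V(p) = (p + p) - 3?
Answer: -185/18 ≈ -10.278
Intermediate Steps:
V(p) = -3 + 2*p (V(p) = 2*p - 3 = -3 + 2*p)
-370*(-1/(6*(2 + (-5 + 3*(-1)))*V(2))) = -370*(-1/(6*(-3 + 2*2)*(2 + (-5 + 3*(-1))))) = -370*(-1/(6*(-3 + 4)*(2 + (-5 - 3)))) = -370*(-1/(6*(2 - 8))) = -370/((1*(-6))*(-6)) = -370/((-6*(-6))) = -370/36 = -370*1/36 = -185/18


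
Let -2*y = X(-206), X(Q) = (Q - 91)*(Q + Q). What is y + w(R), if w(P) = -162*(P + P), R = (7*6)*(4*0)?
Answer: -61182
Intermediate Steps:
R = 0 (R = 42*0 = 0)
X(Q) = 2*Q*(-91 + Q) (X(Q) = (-91 + Q)*(2*Q) = 2*Q*(-91 + Q))
y = -61182 (y = -(-206)*(-91 - 206) = -(-206)*(-297) = -1/2*122364 = -61182)
w(P) = -324*P
y + w(R) = -61182 - 324*0 = -61182 + 0 = -61182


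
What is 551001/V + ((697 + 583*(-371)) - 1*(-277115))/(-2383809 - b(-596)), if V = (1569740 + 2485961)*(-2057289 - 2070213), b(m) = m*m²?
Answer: 343235810146386737/1168027091237729986718 ≈ 0.00029386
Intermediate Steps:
b(m) = m³
V = -16739913988902 (V = 4055701*(-4127502) = -16739913988902)
551001/V + ((697 + 583*(-371)) - 1*(-277115))/(-2383809 - b(-596)) = 551001/(-16739913988902) + ((697 + 583*(-371)) - 1*(-277115))/(-2383809 - 1*(-596)³) = 551001*(-1/16739913988902) + ((697 - 216293) + 277115)/(-2383809 - 1*(-211708736)) = -183667/5579971329634 + (-215596 + 277115)/(-2383809 + 211708736) = -183667/5579971329634 + 61519/209324927 = 343235810146386737/1168027091237729986718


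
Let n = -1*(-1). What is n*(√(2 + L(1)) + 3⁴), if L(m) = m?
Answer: 81 + √3 ≈ 82.732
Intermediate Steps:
n = 1
n*(√(2 + L(1)) + 3⁴) = 1*(√(2 + 1) + 3⁴) = 1*(√3 + 81) = 1*(81 + √3) = 81 + √3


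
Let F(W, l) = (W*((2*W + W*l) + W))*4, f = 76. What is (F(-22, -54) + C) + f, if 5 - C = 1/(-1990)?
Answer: -196323449/1990 ≈ -98655.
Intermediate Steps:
F(W, l) = 4*W*(3*W + W*l) (F(W, l) = (W*(3*W + W*l))*4 = 4*W*(3*W + W*l))
C = 9951/1990 (C = 5 - 1/(-1990) = 5 - 1*(-1/1990) = 5 + 1/1990 = 9951/1990 ≈ 5.0005)
(F(-22, -54) + C) + f = (4*(-22)**2*(3 - 54) + 9951/1990) + 76 = (4*484*(-51) + 9951/1990) + 76 = (-98736 + 9951/1990) + 76 = -196474689/1990 + 76 = -196323449/1990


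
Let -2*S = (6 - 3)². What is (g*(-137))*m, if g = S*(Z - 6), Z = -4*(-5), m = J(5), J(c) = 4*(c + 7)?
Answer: 414288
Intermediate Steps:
J(c) = 28 + 4*c (J(c) = 4*(7 + c) = 28 + 4*c)
m = 48 (m = 28 + 4*5 = 28 + 20 = 48)
S = -9/2 (S = -(6 - 3)²/2 = -½*3² = -½*9 = -9/2 ≈ -4.5000)
Z = 20
g = -63 (g = -9*(20 - 6)/2 = -9/2*14 = -63)
(g*(-137))*m = -63*(-137)*48 = 8631*48 = 414288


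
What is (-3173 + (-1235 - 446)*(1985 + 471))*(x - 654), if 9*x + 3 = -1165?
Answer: 29145075286/9 ≈ 3.2383e+9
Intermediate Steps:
x = -1168/9 (x = -⅓ + (⅑)*(-1165) = -⅓ - 1165/9 = -1168/9 ≈ -129.78)
(-3173 + (-1235 - 446)*(1985 + 471))*(x - 654) = (-3173 + (-1235 - 446)*(1985 + 471))*(-1168/9 - 654) = (-3173 - 1681*2456)*(-7054/9) = (-3173 - 4128536)*(-7054/9) = -4131709*(-7054/9) = 29145075286/9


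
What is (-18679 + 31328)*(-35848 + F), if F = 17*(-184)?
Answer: -493007424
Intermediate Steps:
F = -3128
(-18679 + 31328)*(-35848 + F) = (-18679 + 31328)*(-35848 - 3128) = 12649*(-38976) = -493007424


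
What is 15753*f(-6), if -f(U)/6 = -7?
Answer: 661626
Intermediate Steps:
f(U) = 42 (f(U) = -6*(-7) = 42)
15753*f(-6) = 15753*42 = 661626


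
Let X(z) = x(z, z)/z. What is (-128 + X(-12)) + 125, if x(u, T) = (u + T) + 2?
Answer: -7/6 ≈ -1.1667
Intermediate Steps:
x(u, T) = 2 + T + u (x(u, T) = (T + u) + 2 = 2 + T + u)
X(z) = (2 + 2*z)/z (X(z) = (2 + z + z)/z = (2 + 2*z)/z)
(-128 + X(-12)) + 125 = (-128 + (2 + 2/(-12))) + 125 = (-128 + (2 + 2*(-1/12))) + 125 = (-128 + (2 - ⅙)) + 125 = (-128 + 11/6) + 125 = -757/6 + 125 = -7/6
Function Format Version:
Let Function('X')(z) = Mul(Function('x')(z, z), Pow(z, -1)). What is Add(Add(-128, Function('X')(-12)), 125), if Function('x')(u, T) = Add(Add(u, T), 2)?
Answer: Rational(-7, 6) ≈ -1.1667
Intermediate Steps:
Function('x')(u, T) = Add(2, T, u) (Function('x')(u, T) = Add(Add(T, u), 2) = Add(2, T, u))
Function('X')(z) = Mul(Pow(z, -1), Add(2, Mul(2, z))) (Function('X')(z) = Mul(Add(2, z, z), Pow(z, -1)) = Mul(Add(2, Mul(2, z)), Pow(z, -1)) = Mul(Pow(z, -1), Add(2, Mul(2, z))))
Add(Add(-128, Function('X')(-12)), 125) = Add(Add(-128, Add(2, Mul(2, Pow(-12, -1)))), 125) = Add(Add(-128, Add(2, Mul(2, Rational(-1, 12)))), 125) = Add(Add(-128, Add(2, Rational(-1, 6))), 125) = Add(Add(-128, Rational(11, 6)), 125) = Add(Rational(-757, 6), 125) = Rational(-7, 6)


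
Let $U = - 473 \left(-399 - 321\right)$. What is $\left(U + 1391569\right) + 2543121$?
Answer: $4275250$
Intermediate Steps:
$U = 340560$ ($U = \left(-473\right) \left(-720\right) = 340560$)
$\left(U + 1391569\right) + 2543121 = \left(340560 + 1391569\right) + 2543121 = 1732129 + 2543121 = 4275250$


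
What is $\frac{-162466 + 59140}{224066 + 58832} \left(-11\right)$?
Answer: $\frac{51663}{12859} \approx 4.0177$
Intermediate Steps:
$\frac{-162466 + 59140}{224066 + 58832} \left(-11\right) = - \frac{103326}{282898} \left(-11\right) = \left(-103326\right) \frac{1}{282898} \left(-11\right) = \left(- \frac{51663}{141449}\right) \left(-11\right) = \frac{51663}{12859}$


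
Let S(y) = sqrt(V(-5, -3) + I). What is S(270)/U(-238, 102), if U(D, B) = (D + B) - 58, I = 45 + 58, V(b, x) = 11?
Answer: -sqrt(114)/194 ≈ -0.055036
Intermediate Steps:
I = 103
U(D, B) = -58 + B + D (U(D, B) = (B + D) - 58 = -58 + B + D)
S(y) = sqrt(114) (S(y) = sqrt(11 + 103) = sqrt(114))
S(270)/U(-238, 102) = sqrt(114)/(-58 + 102 - 238) = sqrt(114)/(-194) = sqrt(114)*(-1/194) = -sqrt(114)/194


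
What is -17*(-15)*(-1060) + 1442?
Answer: -268858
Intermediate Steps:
-17*(-15)*(-1060) + 1442 = 255*(-1060) + 1442 = -270300 + 1442 = -268858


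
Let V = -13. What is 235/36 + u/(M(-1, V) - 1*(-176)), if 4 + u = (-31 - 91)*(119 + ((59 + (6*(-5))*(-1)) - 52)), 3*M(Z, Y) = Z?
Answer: -1932043/18972 ≈ -101.84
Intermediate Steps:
M(Z, Y) = Z/3
u = -19036 (u = -4 + (-31 - 91)*(119 + ((59 + (6*(-5))*(-1)) - 52)) = -4 - 122*(119 + ((59 - 30*(-1)) - 52)) = -4 - 122*(119 + ((59 + 30) - 52)) = -4 - 122*(119 + (89 - 52)) = -4 - 122*(119 + 37) = -4 - 122*156 = -4 - 19032 = -19036)
235/36 + u/(M(-1, V) - 1*(-176)) = 235/36 - 19036/((1/3)*(-1) - 1*(-176)) = 235*(1/36) - 19036/(-1/3 + 176) = 235/36 - 19036/527/3 = 235/36 - 19036*3/527 = 235/36 - 57108/527 = -1932043/18972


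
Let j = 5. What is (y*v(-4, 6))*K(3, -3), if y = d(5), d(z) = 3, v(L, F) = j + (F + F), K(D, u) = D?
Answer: 153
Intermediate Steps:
v(L, F) = 5 + 2*F (v(L, F) = 5 + (F + F) = 5 + 2*F)
y = 3
(y*v(-4, 6))*K(3, -3) = (3*(5 + 2*6))*3 = (3*(5 + 12))*3 = (3*17)*3 = 51*3 = 153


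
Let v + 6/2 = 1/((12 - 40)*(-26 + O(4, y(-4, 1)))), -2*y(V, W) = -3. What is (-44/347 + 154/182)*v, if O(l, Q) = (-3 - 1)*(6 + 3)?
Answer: -16896715/7831096 ≈ -2.1576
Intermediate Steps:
y(V, W) = 3/2 (y(V, W) = -½*(-3) = 3/2)
O(l, Q) = -36 (O(l, Q) = -4*9 = -36)
v = -5207/1736 (v = -3 + 1/((12 - 40)*(-26 - 36)) = -3 + 1/(-28*(-62)) = -3 + 1/1736 = -5207/1736 ≈ -2.9994)
(-44/347 + 154/182)*v = (-44/347 + 154/182)*(-5207/1736) = (-44*1/347 + 154*(1/182))*(-5207/1736) = (-44/347 + 11/13)*(-5207/1736) = (3245/4511)*(-5207/1736) = -16896715/7831096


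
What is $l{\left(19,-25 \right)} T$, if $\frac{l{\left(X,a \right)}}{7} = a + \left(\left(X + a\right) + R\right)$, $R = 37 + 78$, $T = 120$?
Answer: $70560$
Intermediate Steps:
$R = 115$
$l{\left(X,a \right)} = 805 + 7 X + 14 a$ ($l{\left(X,a \right)} = 7 \left(a + \left(\left(X + a\right) + 115\right)\right) = 7 \left(a + \left(115 + X + a\right)\right) = 7 \left(115 + X + 2 a\right) = 805 + 7 X + 14 a$)
$l{\left(19,-25 \right)} T = \left(805 + 7 \cdot 19 + 14 \left(-25\right)\right) 120 = \left(805 + 133 - 350\right) 120 = 588 \cdot 120 = 70560$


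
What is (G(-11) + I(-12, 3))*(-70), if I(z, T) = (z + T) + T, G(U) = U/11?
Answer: 490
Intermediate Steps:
G(U) = U/11 (G(U) = U*(1/11) = U/11)
I(z, T) = z + 2*T (I(z, T) = (T + z) + T = z + 2*T)
(G(-11) + I(-12, 3))*(-70) = ((1/11)*(-11) + (-12 + 2*3))*(-70) = (-1 + (-12 + 6))*(-70) = (-1 - 6)*(-70) = -7*(-70) = 490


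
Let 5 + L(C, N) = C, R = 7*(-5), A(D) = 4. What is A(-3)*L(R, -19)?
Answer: -160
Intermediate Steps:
R = -35
L(C, N) = -5 + C
A(-3)*L(R, -19) = 4*(-5 - 35) = 4*(-40) = -160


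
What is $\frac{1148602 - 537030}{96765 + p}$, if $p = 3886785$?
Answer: $\frac{305786}{1991775} \approx 0.15352$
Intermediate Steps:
$\frac{1148602 - 537030}{96765 + p} = \frac{1148602 - 537030}{96765 + 3886785} = \frac{611572}{3983550} = 611572 \cdot \frac{1}{3983550} = \frac{305786}{1991775}$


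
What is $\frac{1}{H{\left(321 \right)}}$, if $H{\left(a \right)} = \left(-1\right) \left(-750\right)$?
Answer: $\frac{1}{750} \approx 0.0013333$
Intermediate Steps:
$H{\left(a \right)} = 750$
$\frac{1}{H{\left(321 \right)}} = \frac{1}{750}$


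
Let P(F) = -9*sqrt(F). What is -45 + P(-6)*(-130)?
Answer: -45 + 1170*I*sqrt(6) ≈ -45.0 + 2865.9*I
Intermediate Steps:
-45 + P(-6)*(-130) = -45 - 9*I*sqrt(6)*(-130) = -45 + 1170*I*sqrt(6)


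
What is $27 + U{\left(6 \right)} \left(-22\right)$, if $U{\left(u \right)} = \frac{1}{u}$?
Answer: $\frac{70}{3} \approx 23.333$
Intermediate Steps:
$27 + U{\left(6 \right)} \left(-22\right) = 27 + \frac{1}{6} \left(-22\right) = 27 - \frac{11}{3} = \frac{70}{3}$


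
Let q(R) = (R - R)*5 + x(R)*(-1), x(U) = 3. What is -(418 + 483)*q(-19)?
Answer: 2703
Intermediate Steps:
q(R) = -3 (q(R) = (R - R)*5 + 3*(-1) = 0*5 - 3 = 0 - 3 = -3)
-(418 + 483)*q(-19) = -(418 + 483)*(-3) = -901*(-3) = -1*(-2703) = 2703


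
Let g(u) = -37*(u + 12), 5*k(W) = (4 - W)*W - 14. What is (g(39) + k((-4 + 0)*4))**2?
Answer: 95433361/25 ≈ 3.8173e+6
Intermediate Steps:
k(W) = -14/5 + W*(4 - W)/5 (k(W) = ((4 - W)*W - 14)/5 = (W*(4 - W) - 14)/5 = (-14 + W*(4 - W))/5 = -14/5 + W*(4 - W)/5)
g(u) = -444 - 37*u (g(u) = -37*(12 + u) = -444 - 37*u)
(g(39) + k((-4 + 0)*4))**2 = ((-444 - 37*39) + (-14/5 - 16*(-4 + 0)**2/5 + 4*((-4 + 0)*4)/5))**2 = ((-444 - 1443) + (-14/5 - (-4*4)**2/5 + 4*(-4*4)/5))**2 = (-1887 + (-14/5 - 1/5*(-16)**2 + (4/5)*(-16)))**2 = (-1887 + (-14/5 - 1/5*256 - 64/5))**2 = (-1887 + (-14/5 - 256/5 - 64/5))**2 = (-1887 - 334/5)**2 = (-9769/5)**2 = 95433361/25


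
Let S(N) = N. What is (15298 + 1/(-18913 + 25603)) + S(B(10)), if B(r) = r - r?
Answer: 102343621/6690 ≈ 15298.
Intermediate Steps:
B(r) = 0
(15298 + 1/(-18913 + 25603)) + S(B(10)) = (15298 + 1/(-18913 + 25603)) + 0 = (15298 + 1/6690) + 0 = 102343621/6690 + 0 = 102343621/6690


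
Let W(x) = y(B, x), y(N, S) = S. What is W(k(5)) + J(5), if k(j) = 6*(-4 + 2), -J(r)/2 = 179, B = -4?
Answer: -370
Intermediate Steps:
J(r) = -358 (J(r) = -2*179 = -358)
k(j) = -12 (k(j) = 6*(-2) = -12)
W(x) = x
W(k(5)) + J(5) = -12 - 358 = -370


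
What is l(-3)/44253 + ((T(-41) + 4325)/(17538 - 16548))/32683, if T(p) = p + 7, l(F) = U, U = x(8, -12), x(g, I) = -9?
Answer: -48733/688724190 ≈ -7.0758e-5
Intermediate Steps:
U = -9
l(F) = -9
T(p) = 7 + p
l(-3)/44253 + ((T(-41) + 4325)/(17538 - 16548))/32683 = -9/44253 + (((7 - 41) + 4325)/(17538 - 16548))/32683 = -9*1/44253 + ((-34 + 4325)/990)*(1/32683) = -1/4917 + (4291*(1/990))*(1/32683) = -1/4917 + (4291/990)*(1/32683) = -1/4917 + 613/4622310 = -48733/688724190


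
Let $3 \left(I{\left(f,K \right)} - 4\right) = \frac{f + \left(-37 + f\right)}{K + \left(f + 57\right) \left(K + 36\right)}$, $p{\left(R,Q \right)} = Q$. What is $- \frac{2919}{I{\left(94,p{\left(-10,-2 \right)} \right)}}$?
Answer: $- \frac{44940924}{61735} \approx -727.96$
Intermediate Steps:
$I{\left(f,K \right)} = 4 + \frac{-37 + 2 f}{3 \left(K + \left(36 + K\right) \left(57 + f\right)\right)}$ ($I{\left(f,K \right)} = 4 + \frac{\left(f + \left(-37 + f\right)\right) \frac{1}{K + \left(f + 57\right) \left(K + 36\right)}}{3} = 4 + \frac{\left(-37 + 2 f\right) \frac{1}{K + \left(57 + f\right) \left(36 + K\right)}}{3} = 4 + \frac{\left(-37 + 2 f\right) \frac{1}{K + \left(36 + K\right) \left(57 + f\right)}}{3} = 4 + \frac{\frac{1}{K + \left(36 + K\right) \left(57 + f\right)} \left(-37 + 2 f\right)}{3} = 4 + \frac{-37 + 2 f}{3 \left(K + \left(36 + K\right) \left(57 + f\right)\right)}$)
$- \frac{2919}{I{\left(94,p{\left(-10,-2 \right)} \right)}} = - \frac{2919}{\frac{1}{3} \frac{1}{2052 + 36 \cdot 94 + 58 \left(-2\right) - 188} \left(24587 + 434 \cdot 94 + 696 \left(-2\right) + 12 \left(-2\right) 94\right)} = - \frac{2919}{\frac{1}{3} \frac{1}{2052 + 3384 - 116 - 188} \left(24587 + 40796 - 1392 - 2256\right)} = - \frac{2919}{\frac{1}{3} \cdot \frac{1}{5132} \cdot 61735} = - \frac{2919}{\frac{61735}{15396}} = \left(-2919\right) \frac{15396}{61735} = - \frac{44940924}{61735}$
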